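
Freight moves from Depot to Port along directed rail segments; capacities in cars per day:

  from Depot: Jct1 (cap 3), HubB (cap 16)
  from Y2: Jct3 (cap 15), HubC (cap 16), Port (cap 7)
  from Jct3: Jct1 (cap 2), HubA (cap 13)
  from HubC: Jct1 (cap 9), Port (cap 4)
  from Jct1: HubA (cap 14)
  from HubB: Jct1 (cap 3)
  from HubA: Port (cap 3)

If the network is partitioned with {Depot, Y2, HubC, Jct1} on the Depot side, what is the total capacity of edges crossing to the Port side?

56

Edges leaving {Depot, Y2, HubC, Jct1}: Depot→HubB (16), Y2→Jct3 (15), Y2→Port (7), HubC→Port (4), Jct1→HubA (14).
Cut capacity = 16 + 15 + 7 + 4 + 14 = 56.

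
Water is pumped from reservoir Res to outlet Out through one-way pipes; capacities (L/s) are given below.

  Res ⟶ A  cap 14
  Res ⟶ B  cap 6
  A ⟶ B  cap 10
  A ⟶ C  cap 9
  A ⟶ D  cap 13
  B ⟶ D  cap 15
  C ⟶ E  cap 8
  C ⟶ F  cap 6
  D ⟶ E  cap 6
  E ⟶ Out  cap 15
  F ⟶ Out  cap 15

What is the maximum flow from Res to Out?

Augment Res→A→C→E→Out: bottleneck 8, flow now 8.
Augment Res→A→C→F→Out: bottleneck 1, flow now 9.
Augment Res→A→D→E→Out: bottleneck 5, flow now 14.
Augment Res→B→D→E→Out: bottleneck 1, flow now 15.
No augmenting path remains; maximum flow = 15.
In the residual graph, reachable from Res: {Res, A, B, D}.
Min-cut edges: A→C (9), D→E (6); capacity 9 + 6 = 15.
This cut is saturated, so no flow can exceed 15.

15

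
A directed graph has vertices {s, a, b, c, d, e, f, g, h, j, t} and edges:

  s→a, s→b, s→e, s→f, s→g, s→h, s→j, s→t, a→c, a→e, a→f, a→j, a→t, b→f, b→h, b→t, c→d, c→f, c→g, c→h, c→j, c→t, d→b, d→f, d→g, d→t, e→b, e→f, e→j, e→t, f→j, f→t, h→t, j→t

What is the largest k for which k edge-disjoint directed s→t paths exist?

7

Assign every edge capacity 1; by Menger, the answer equals the max flow.
Path s→t (+1); total 1.
Path s→a→t (+1); total 2.
Path s→b→t (+1); total 3.
Path s→e→t (+1); total 4.
Path s→f→t (+1); total 5.
Path s→h→t (+1); total 6.
Path s→j→t (+1); total 7.
No residual s→t path; max flow = 7.
Certifying cut of size 7: {s→a, s→b, s→e, s→f, s→h, s→j, s→t}.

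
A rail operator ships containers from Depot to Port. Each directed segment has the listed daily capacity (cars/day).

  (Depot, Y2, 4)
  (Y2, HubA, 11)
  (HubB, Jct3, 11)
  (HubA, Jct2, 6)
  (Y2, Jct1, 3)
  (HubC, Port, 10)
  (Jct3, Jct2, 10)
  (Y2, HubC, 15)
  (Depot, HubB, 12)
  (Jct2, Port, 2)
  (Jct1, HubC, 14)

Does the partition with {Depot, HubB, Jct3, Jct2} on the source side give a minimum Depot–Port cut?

Given cut capacity: 4 + 2 = 6.
Augment Depot→Y2→HubC→Port: bottleneck 4, flow now 4.
Augment Depot→HubB→Jct3→Jct2→Port: bottleneck 2, flow now 6.
No augmenting path remains; maximum flow = 6.
Cut capacity 6 equals the max flow, so it is a minimum cut.

Yes — it is a minimum cut (capacity 6).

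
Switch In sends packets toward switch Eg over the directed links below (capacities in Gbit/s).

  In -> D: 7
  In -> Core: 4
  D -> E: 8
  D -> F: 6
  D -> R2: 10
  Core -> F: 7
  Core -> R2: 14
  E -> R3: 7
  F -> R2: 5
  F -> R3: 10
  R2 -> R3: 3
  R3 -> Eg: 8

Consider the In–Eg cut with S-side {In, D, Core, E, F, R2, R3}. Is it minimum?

Given cut capacity: 8 = 8.
Augment In→D→E→R3→Eg: bottleneck 7, flow now 7.
Augment In→Core→F→R3→Eg: bottleneck 1, flow now 8.
No augmenting path remains; maximum flow = 8.
Cut capacity 8 equals the max flow, so it is a minimum cut.

Yes — it is a minimum cut (capacity 8).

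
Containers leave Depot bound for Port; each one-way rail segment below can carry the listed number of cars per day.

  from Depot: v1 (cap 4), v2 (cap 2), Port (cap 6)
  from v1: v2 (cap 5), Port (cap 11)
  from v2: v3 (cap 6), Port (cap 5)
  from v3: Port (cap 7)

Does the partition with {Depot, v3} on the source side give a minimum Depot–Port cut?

Given cut capacity: 4 + 2 + 6 + 7 = 19.
Augment Depot→Port: bottleneck 6, flow now 6.
Augment Depot→v1→Port: bottleneck 4, flow now 10.
Augment Depot→v2→Port: bottleneck 2, flow now 12.
No augmenting path remains; maximum flow = 12.
In the residual graph, reachable from Depot: {Depot}.
Min-cut edges: Depot→v1 (4), Depot→v2 (2), Depot→Port (6); capacity 4 + 2 + 6 = 12.
Cut capacity 19 exceeds the max flow 12, so it is not minimum.

No — its capacity is 19, but the minimum cut has capacity 12.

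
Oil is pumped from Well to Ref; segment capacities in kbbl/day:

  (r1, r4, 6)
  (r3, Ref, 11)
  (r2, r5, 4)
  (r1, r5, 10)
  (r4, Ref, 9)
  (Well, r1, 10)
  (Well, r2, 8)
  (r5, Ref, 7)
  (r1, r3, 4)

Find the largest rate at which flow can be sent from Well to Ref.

14

Augment Well→r1→r3→Ref: bottleneck 4, flow now 4.
Augment Well→r1→r4→Ref: bottleneck 6, flow now 10.
Augment Well→r2→r5→Ref: bottleneck 4, flow now 14.
No augmenting path remains; maximum flow = 14.
In the residual graph, reachable from Well: {Well, r2}.
Min-cut edges: Well→r1 (10), r2→r5 (4); capacity 10 + 4 = 14.
This cut is saturated, so no flow can exceed 14.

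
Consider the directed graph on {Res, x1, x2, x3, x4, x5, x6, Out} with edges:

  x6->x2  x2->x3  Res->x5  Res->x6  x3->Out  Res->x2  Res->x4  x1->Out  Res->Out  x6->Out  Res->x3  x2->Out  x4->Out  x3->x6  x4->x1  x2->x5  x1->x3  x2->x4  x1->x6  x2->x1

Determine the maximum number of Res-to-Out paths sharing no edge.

Assign every edge capacity 1; by Menger, the answer equals the max flow.
Path Res→Out (+1); total 1.
Path Res→x2→Out (+1); total 2.
Path Res→x3→Out (+1); total 3.
Path Res→x4→Out (+1); total 4.
Path Res→x6→Out (+1); total 5.
No residual Res→Out path; max flow = 5.
Certifying cut of size 5: {Res→Out, Res→x2, Res→x3, Res→x4, Res→x6}.

5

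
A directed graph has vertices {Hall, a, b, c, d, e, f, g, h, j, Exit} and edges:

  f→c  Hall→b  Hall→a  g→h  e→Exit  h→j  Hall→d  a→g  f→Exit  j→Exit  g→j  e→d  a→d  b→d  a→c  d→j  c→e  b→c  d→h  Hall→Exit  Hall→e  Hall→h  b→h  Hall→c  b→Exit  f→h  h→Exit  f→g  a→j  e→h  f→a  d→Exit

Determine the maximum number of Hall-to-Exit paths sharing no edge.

6

Assign every edge capacity 1; by Menger, the answer equals the max flow.
Path Hall→Exit (+1); total 1.
Path Hall→b→Exit (+1); total 2.
Path Hall→d→Exit (+1); total 3.
Path Hall→e→Exit (+1); total 4.
Path Hall→h→Exit (+1); total 5.
Path Hall→a→j→Exit (+1); total 6.
No residual Hall→Exit path; max flow = 6.
Certifying cut of size 6: {Hall→Exit, Hall→b, d→Exit, e→Exit, h→Exit, j→Exit}.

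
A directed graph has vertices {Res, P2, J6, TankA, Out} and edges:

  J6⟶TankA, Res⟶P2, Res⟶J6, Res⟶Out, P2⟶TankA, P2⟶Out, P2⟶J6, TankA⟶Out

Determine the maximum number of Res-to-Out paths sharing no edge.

3

Assign every edge capacity 1; by Menger, the answer equals the max flow.
Path Res→Out (+1); total 1.
Path Res→P2→Out (+1); total 2.
Path Res→J6→TankA→Out (+1); total 3.
No residual Res→Out path; max flow = 3.
Certifying cut of size 3: {Res→J6, Res→Out, Res→P2}.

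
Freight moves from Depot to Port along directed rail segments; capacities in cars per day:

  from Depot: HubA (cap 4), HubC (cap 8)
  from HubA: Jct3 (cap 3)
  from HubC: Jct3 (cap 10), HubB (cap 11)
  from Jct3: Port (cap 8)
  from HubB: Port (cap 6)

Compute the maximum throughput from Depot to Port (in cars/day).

11

Augment Depot→HubA→Jct3→Port: bottleneck 3, flow now 3.
Augment Depot→HubC→Jct3→Port: bottleneck 5, flow now 8.
Augment Depot→HubC→HubB→Port: bottleneck 3, flow now 11.
No augmenting path remains; maximum flow = 11.
In the residual graph, reachable from Depot: {Depot, HubA}.
Min-cut edges: Depot→HubC (8), HubA→Jct3 (3); capacity 8 + 3 = 11.
This cut is saturated, so no flow can exceed 11.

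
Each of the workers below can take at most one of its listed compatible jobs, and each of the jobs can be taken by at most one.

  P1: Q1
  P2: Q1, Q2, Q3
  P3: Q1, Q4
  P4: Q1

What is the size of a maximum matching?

Unit-capacity flow: source→left, listed edges, right→sink; max matching = max flow.
Augmenting path P1→Q1 (+1); matched 1.
Augmenting path P2→Q2 (+1); matched 2.
Augmenting path P3→Q4 (+1); matched 3.
No augmenting path remains; maximum matching = 3.
König certificate: {P2, P3, Q1} is a vertex cover of size 3 (every listed pair touches it), so no matching can be larger.

3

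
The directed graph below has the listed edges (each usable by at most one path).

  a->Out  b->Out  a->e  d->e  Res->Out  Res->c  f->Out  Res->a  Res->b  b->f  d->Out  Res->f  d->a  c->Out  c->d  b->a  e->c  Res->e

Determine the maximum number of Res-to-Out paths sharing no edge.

Assign every edge capacity 1; by Menger, the answer equals the max flow.
Path Res→Out (+1); total 1.
Path Res→a→Out (+1); total 2.
Path Res→b→Out (+1); total 3.
Path Res→c→Out (+1); total 4.
Path Res→f→Out (+1); total 5.
Path Res→e→c→d→Out (+1); total 6.
No residual Res→Out path; max flow = 6.
Certifying cut of size 6: {Res→Out, Res→a, Res→b, Res→c, Res→e, Res→f}.

6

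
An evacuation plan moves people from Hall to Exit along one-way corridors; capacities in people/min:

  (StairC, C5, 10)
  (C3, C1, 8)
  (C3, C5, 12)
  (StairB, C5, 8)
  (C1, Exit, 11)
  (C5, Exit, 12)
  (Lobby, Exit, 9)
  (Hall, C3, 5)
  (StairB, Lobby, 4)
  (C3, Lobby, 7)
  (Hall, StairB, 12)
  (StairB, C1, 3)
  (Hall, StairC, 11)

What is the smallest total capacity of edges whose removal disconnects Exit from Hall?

24

Augment Hall→StairC→C5→Exit: bottleneck 10, flow now 10.
Augment Hall→StairB→Lobby→Exit: bottleneck 4, flow now 14.
Augment Hall→StairB→C1→Exit: bottleneck 3, flow now 17.
Augment Hall→StairB→C5→Exit: bottleneck 2, flow now 19.
Augment Hall→C3→Lobby→Exit: bottleneck 5, flow now 24.
No augmenting path remains; maximum flow = 24.
By max-flow min-cut, the minimum cut capacity equals the max flow.
In the residual graph, reachable from Hall: {Hall, StairC, StairB, C5}.
Min-cut edges: Hall→C3 (5), StairB→Lobby (4), StairB→C1 (3), C5→Exit (12); capacity 5 + 4 + 3 + 12 = 24.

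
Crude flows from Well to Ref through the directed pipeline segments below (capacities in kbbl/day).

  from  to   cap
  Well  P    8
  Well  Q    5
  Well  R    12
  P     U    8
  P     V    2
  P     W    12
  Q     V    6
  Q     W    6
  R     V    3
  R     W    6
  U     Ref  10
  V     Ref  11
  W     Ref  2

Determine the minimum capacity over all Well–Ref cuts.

Augment Well→P→U→Ref: bottleneck 8, flow now 8.
Augment Well→Q→V→Ref: bottleneck 5, flow now 13.
Augment Well→R→V→Ref: bottleneck 3, flow now 16.
Augment Well→R→W→Ref: bottleneck 2, flow now 18.
No augmenting path remains; maximum flow = 18.
By max-flow min-cut, the minimum cut capacity equals the max flow.
In the residual graph, reachable from Well: {Well, R, W}.
Min-cut edges: Well→P (8), Well→Q (5), R→V (3), W→Ref (2); capacity 8 + 5 + 3 + 2 = 18.

18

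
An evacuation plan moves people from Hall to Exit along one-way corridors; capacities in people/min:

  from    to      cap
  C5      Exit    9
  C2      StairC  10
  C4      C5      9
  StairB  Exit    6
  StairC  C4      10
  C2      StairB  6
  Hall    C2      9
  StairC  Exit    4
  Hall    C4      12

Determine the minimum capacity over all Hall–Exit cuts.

18

Augment Hall→C2→StairB→Exit: bottleneck 6, flow now 6.
Augment Hall→C2→StairC→Exit: bottleneck 3, flow now 9.
Augment Hall→C4→C5→Exit: bottleneck 9, flow now 18.
No augmenting path remains; maximum flow = 18.
By max-flow min-cut, the minimum cut capacity equals the max flow.
In the residual graph, reachable from Hall: {Hall, C4}.
Min-cut edges: Hall→C2 (9), C4→C5 (9); capacity 9 + 9 = 18.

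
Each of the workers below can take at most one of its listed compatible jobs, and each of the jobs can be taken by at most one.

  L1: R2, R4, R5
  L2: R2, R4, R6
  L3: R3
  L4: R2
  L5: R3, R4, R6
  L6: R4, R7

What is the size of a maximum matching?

Unit-capacity flow: source→left, listed edges, right→sink; max matching = max flow.
Augmenting path L1→R2 (+1); matched 1.
Augmenting path L2→R4 (+1); matched 2.
Augmenting path L3→R3 (+1); matched 3.
Augmenting path L5→R6 (+1); matched 4.
Augmenting path L6→R7 (+1); matched 5.
Augmenting path L4→R2→L1→R5 (+1); matched 6.
No augmenting path remains; maximum matching = 6.
König certificate: {L1, L2, L3, L4, L5, L6} is a vertex cover of size 6 (every listed pair touches it), so no matching can be larger.

6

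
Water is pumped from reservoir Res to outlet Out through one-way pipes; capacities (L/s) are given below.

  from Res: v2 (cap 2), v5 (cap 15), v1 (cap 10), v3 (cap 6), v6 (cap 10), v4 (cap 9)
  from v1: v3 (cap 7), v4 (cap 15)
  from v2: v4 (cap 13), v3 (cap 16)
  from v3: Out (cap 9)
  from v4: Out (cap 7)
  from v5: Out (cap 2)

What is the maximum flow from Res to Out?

18

Augment Res→v3→Out: bottleneck 6, flow now 6.
Augment Res→v4→Out: bottleneck 7, flow now 13.
Augment Res→v5→Out: bottleneck 2, flow now 15.
Augment Res→v1→v3→Out: bottleneck 3, flow now 18.
No augmenting path remains; maximum flow = 18.
In the residual graph, reachable from Res: {Res, v1, v2, v3, v4, v5, v6}.
Min-cut edges: v3→Out (9), v4→Out (7), v5→Out (2); capacity 9 + 7 + 2 = 18.
This cut is saturated, so no flow can exceed 18.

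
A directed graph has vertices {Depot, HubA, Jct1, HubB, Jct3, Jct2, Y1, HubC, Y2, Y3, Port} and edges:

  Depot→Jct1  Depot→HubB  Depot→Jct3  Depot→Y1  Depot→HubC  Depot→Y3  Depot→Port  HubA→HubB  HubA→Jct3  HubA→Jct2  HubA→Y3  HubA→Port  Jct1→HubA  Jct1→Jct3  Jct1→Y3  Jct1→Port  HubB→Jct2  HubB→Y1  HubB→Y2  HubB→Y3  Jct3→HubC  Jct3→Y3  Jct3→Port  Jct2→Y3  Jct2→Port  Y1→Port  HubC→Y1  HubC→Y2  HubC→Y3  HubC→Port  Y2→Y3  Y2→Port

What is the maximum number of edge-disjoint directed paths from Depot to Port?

6

Assign every edge capacity 1; by Menger, the answer equals the max flow.
Path Depot→Port (+1); total 1.
Path Depot→Jct1→Port (+1); total 2.
Path Depot→Jct3→Port (+1); total 3.
Path Depot→Y1→Port (+1); total 4.
Path Depot→HubC→Port (+1); total 5.
Path Depot→HubB→Jct2→Port (+1); total 6.
No residual Depot→Port path; max flow = 6.
Certifying cut of size 6: {Depot→HubB, Depot→HubC, Depot→Jct1, Depot→Jct3, Depot→Port, Depot→Y1}.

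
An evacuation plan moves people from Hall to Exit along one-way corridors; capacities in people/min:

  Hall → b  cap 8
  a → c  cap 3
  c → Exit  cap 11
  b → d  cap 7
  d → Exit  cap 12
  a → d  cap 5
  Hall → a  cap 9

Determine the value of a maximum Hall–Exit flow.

15

Augment Hall→a→c→Exit: bottleneck 3, flow now 3.
Augment Hall→a→d→Exit: bottleneck 5, flow now 8.
Augment Hall→b→d→Exit: bottleneck 7, flow now 15.
No augmenting path remains; maximum flow = 15.
In the residual graph, reachable from Hall: {Hall, a, b}.
Min-cut edges: a→c (3), a→d (5), b→d (7); capacity 3 + 5 + 7 = 15.
This cut is saturated, so no flow can exceed 15.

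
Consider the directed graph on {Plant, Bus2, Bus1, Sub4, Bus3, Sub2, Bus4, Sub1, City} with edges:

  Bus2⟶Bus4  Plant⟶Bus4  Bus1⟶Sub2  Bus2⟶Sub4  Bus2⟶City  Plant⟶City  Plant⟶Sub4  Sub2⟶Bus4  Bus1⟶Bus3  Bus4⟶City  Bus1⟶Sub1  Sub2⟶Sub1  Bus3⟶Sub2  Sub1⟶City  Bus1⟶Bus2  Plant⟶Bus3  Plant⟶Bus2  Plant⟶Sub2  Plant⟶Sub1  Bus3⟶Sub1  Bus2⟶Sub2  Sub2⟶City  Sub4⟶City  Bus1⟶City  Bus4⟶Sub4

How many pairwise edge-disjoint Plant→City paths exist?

6

Assign every edge capacity 1; by Menger, the answer equals the max flow.
Path Plant→City (+1); total 1.
Path Plant→Bus2→City (+1); total 2.
Path Plant→Sub4→City (+1); total 3.
Path Plant→Sub2→City (+1); total 4.
Path Plant→Bus4→City (+1); total 5.
Path Plant→Sub1→City (+1); total 6.
No residual Plant→City path; max flow = 6.
Certifying cut of size 6: {Bus4→City, Plant→Bus2, Plant→City, Sub1→City, Sub2→City, Sub4→City}.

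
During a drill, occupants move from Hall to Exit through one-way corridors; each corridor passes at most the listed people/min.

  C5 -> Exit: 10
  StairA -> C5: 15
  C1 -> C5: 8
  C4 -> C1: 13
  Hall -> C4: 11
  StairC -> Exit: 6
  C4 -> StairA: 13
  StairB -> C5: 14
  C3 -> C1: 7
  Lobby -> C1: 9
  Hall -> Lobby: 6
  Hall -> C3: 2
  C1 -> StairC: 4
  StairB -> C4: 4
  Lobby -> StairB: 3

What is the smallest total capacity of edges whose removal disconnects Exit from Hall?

14

Augment Hall→C4→StairA→C5→Exit: bottleneck 10, flow now 10.
Augment Hall→C4→C1→StairC→Exit: bottleneck 1, flow now 11.
Augment Hall→C3→C1→StairC→Exit: bottleneck 2, flow now 13.
Augment Hall→Lobby→C1→StairC→Exit: bottleneck 1, flow now 14.
No augmenting path remains; maximum flow = 14.
By max-flow min-cut, the minimum cut capacity equals the max flow.
In the residual graph, reachable from Hall: {Hall, C4, C3, Lobby, StairA, C1, StairB, C5}.
Min-cut edges: C1→StairC (4), C5→Exit (10); capacity 4 + 10 = 14.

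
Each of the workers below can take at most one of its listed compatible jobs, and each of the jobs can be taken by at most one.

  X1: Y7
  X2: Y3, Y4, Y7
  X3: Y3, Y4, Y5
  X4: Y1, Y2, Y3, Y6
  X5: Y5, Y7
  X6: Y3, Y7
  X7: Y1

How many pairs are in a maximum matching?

6

Unit-capacity flow: source→left, listed edges, right→sink; max matching = max flow.
Augmenting path X1→Y7 (+1); matched 1.
Augmenting path X2→Y3 (+1); matched 2.
Augmenting path X3→Y4 (+1); matched 3.
Augmenting path X4→Y1 (+1); matched 4.
Augmenting path X5→Y5 (+1); matched 5.
Augmenting path X7→Y1→X4→Y2 (+1); matched 6.
No augmenting path remains; maximum matching = 6.
König certificate: {X4, X7, Y3, Y4, Y5, Y7} is a vertex cover of size 6 (every listed pair touches it), so no matching can be larger.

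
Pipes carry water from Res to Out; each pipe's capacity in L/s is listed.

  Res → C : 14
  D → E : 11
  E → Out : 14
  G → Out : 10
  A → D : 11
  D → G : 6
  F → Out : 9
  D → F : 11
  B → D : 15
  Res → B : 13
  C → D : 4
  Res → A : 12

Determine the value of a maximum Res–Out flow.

26

Augment Res→A→D→E→Out: bottleneck 11, flow now 11.
Augment Res→B→D→F→Out: bottleneck 9, flow now 20.
Augment Res→B→D→G→Out: bottleneck 4, flow now 24.
Augment Res→C→D→G→Out: bottleneck 2, flow now 26.
No augmenting path remains; maximum flow = 26.
In the residual graph, reachable from Res: {Res, A, B, C, D, F}.
Min-cut edges: D→E (11), D→G (6), F→Out (9); capacity 11 + 6 + 9 = 26.
This cut is saturated, so no flow can exceed 26.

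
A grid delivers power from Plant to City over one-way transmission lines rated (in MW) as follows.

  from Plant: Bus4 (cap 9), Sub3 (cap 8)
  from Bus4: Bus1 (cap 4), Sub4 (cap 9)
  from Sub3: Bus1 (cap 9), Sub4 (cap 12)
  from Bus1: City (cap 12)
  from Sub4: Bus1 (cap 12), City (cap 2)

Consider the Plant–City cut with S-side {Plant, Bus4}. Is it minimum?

Given cut capacity: 8 + 4 + 9 = 21.
Augment Plant→Bus4→Bus1→City: bottleneck 4, flow now 4.
Augment Plant→Bus4→Sub4→City: bottleneck 2, flow now 6.
Augment Plant→Sub3→Bus1→City: bottleneck 8, flow now 14.
No augmenting path remains; maximum flow = 14.
In the residual graph, reachable from Plant: {Plant, Bus4, Sub3, Bus1, Sub4}.
Min-cut edges: Bus1→City (12), Sub4→City (2); capacity 12 + 2 = 14.
Cut capacity 21 exceeds the max flow 14, so it is not minimum.

No — its capacity is 21, but the minimum cut has capacity 14.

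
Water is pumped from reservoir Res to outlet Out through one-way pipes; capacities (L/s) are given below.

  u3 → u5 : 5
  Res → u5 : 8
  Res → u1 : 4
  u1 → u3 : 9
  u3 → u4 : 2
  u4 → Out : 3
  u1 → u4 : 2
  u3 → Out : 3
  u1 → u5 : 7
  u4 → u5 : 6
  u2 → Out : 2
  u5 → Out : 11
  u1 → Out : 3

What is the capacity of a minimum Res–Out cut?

12

Augment Res→u1→Out: bottleneck 3, flow now 3.
Augment Res→u5→Out: bottleneck 8, flow now 11.
Augment Res→u1→u3→Out: bottleneck 1, flow now 12.
No augmenting path remains; maximum flow = 12.
By max-flow min-cut, the minimum cut capacity equals the max flow.
In the residual graph, reachable from Res: {Res}.
Min-cut edges: Res→u1 (4), Res→u5 (8); capacity 4 + 8 = 12.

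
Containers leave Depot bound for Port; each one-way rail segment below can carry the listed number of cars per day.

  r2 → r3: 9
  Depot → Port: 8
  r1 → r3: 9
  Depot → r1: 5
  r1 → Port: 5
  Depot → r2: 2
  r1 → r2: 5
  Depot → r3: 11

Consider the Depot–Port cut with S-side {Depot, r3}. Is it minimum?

No — its capacity is 15, but the minimum cut has capacity 13.

Given cut capacity: 5 + 2 + 8 = 15.
Augment Depot→Port: bottleneck 8, flow now 8.
Augment Depot→r1→Port: bottleneck 5, flow now 13.
No augmenting path remains; maximum flow = 13.
In the residual graph, reachable from Depot: {Depot, r2, r3}.
Min-cut edges: Depot→r1 (5), Depot→Port (8); capacity 5 + 8 = 13.
Cut capacity 15 exceeds the max flow 13, so it is not minimum.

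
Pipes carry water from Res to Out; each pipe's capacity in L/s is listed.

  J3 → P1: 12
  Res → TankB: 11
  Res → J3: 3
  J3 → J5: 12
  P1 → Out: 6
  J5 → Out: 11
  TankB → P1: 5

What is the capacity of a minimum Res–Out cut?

Augment Res→TankB→P1→Out: bottleneck 5, flow now 5.
Augment Res→J3→P1→Out: bottleneck 1, flow now 6.
Augment Res→J3→J5→Out: bottleneck 2, flow now 8.
No augmenting path remains; maximum flow = 8.
By max-flow min-cut, the minimum cut capacity equals the max flow.
In the residual graph, reachable from Res: {Res, TankB}.
Min-cut edges: Res→J3 (3), TankB→P1 (5); capacity 3 + 5 = 8.

8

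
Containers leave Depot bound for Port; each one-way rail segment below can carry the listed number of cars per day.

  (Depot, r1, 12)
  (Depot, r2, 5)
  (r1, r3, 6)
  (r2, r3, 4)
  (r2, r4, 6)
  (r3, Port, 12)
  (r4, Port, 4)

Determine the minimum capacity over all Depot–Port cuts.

Augment Depot→r1→r3→Port: bottleneck 6, flow now 6.
Augment Depot→r2→r3→Port: bottleneck 4, flow now 10.
Augment Depot→r2→r4→Port: bottleneck 1, flow now 11.
No augmenting path remains; maximum flow = 11.
By max-flow min-cut, the minimum cut capacity equals the max flow.
In the residual graph, reachable from Depot: {Depot, r1}.
Min-cut edges: Depot→r2 (5), r1→r3 (6); capacity 5 + 6 = 11.

11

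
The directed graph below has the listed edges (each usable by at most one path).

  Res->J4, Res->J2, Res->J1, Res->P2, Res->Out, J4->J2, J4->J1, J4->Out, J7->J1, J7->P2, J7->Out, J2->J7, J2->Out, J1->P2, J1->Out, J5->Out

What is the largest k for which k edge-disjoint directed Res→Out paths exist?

4

Assign every edge capacity 1; by Menger, the answer equals the max flow.
Path Res→Out (+1); total 1.
Path Res→J4→Out (+1); total 2.
Path Res→J2→Out (+1); total 3.
Path Res→J1→Out (+1); total 4.
No residual Res→Out path; max flow = 4.
Certifying cut of size 4: {Res→J1, Res→J2, Res→J4, Res→Out}.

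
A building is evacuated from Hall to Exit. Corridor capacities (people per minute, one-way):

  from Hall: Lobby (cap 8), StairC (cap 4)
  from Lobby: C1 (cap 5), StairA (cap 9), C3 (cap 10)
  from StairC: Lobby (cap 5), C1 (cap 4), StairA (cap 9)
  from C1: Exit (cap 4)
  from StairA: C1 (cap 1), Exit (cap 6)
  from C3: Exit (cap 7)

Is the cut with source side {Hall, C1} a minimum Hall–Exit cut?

Given cut capacity: 8 + 4 + 4 = 16.
Augment Hall→Lobby→C1→Exit: bottleneck 4, flow now 4.
Augment Hall→Lobby→StairA→Exit: bottleneck 4, flow now 8.
Augment Hall→StairC→StairA→Exit: bottleneck 2, flow now 10.
Augment Hall→StairC→Lobby→C3→Exit: bottleneck 2, flow now 12.
No augmenting path remains; maximum flow = 12.
In the residual graph, reachable from Hall: {Hall}.
Min-cut edges: Hall→Lobby (8), Hall→StairC (4); capacity 8 + 4 = 12.
Cut capacity 16 exceeds the max flow 12, so it is not minimum.

No — its capacity is 16, but the minimum cut has capacity 12.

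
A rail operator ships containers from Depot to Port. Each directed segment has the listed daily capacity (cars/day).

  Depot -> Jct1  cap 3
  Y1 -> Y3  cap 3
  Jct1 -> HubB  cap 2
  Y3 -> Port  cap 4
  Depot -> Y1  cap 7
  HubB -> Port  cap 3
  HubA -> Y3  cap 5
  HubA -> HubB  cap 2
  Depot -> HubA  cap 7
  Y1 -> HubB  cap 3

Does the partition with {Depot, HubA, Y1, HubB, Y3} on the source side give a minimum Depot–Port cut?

Given cut capacity: 3 + 3 + 4 = 10.
Augment Depot→HubA→HubB→Port: bottleneck 2, flow now 2.
Augment Depot→HubA→Y3→Port: bottleneck 4, flow now 6.
Augment Depot→Jct1→HubB→Port: bottleneck 1, flow now 7.
No augmenting path remains; maximum flow = 7.
In the residual graph, reachable from Depot: {Depot, HubA, Jct1, Y1, HubB, Y3}.
Min-cut edges: HubB→Port (3), Y3→Port (4); capacity 3 + 4 = 7.
Cut capacity 10 exceeds the max flow 7, so it is not minimum.

No — its capacity is 10, but the minimum cut has capacity 7.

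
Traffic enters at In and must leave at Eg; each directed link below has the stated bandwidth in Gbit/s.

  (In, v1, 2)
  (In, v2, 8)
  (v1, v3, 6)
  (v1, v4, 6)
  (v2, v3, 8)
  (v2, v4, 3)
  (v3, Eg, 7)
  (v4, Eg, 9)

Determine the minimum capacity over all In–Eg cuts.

Augment In→v1→v3→Eg: bottleneck 2, flow now 2.
Augment In→v2→v3→Eg: bottleneck 5, flow now 7.
Augment In→v2→v4→Eg: bottleneck 3, flow now 10.
No augmenting path remains; maximum flow = 10.
By max-flow min-cut, the minimum cut capacity equals the max flow.
In the residual graph, reachable from In: {In}.
Min-cut edges: In→v1 (2), In→v2 (8); capacity 2 + 8 = 10.

10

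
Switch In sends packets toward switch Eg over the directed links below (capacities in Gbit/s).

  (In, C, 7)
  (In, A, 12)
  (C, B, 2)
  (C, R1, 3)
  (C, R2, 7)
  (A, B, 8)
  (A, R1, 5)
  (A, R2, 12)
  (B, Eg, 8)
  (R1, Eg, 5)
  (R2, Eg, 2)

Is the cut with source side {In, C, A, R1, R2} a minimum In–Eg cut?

Given cut capacity: 2 + 8 + 5 + 2 = 17.
Augment In→C→B→Eg: bottleneck 2, flow now 2.
Augment In→C→R1→Eg: bottleneck 3, flow now 5.
Augment In→C→R2→Eg: bottleneck 2, flow now 7.
Augment In→A→B→Eg: bottleneck 6, flow now 13.
Augment In→A→R1→Eg: bottleneck 2, flow now 15.
No augmenting path remains; maximum flow = 15.
In the residual graph, reachable from In: {In, C, A, B, R1, R2}.
Min-cut edges: B→Eg (8), R1→Eg (5), R2→Eg (2); capacity 8 + 5 + 2 = 15.
Cut capacity 17 exceeds the max flow 15, so it is not minimum.

No — its capacity is 17, but the minimum cut has capacity 15.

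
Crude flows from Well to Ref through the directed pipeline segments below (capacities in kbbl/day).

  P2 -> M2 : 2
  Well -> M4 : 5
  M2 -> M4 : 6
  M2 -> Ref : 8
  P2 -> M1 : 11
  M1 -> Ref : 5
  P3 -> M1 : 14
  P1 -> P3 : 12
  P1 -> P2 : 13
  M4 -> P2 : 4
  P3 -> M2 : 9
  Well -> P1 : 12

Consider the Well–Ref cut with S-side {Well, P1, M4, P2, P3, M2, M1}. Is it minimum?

Yes — it is a minimum cut (capacity 13).

Given cut capacity: 8 + 5 = 13.
Augment Well→P1→P2→M2→Ref: bottleneck 2, flow now 2.
Augment Well→P1→P2→M1→Ref: bottleneck 5, flow now 7.
Augment Well→P1→P3→M2→Ref: bottleneck 5, flow now 12.
Augment Well→M4→P2→P1→P3→M2→Ref: bottleneck 1, flow now 13. (uses reverse residual edge)
No augmenting path remains; maximum flow = 13.
Cut capacity 13 equals the max flow, so it is a minimum cut.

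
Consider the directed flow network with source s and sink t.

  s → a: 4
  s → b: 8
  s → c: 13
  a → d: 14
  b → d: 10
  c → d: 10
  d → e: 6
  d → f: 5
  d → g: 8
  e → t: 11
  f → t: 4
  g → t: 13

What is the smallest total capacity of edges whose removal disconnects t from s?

18

Augment s→a→d→e→t: bottleneck 4, flow now 4.
Augment s→b→d→e→t: bottleneck 2, flow now 6.
Augment s→b→d→f→t: bottleneck 4, flow now 10.
Augment s→b→d→g→t: bottleneck 2, flow now 12.
Augment s→c→d→g→t: bottleneck 6, flow now 18.
No augmenting path remains; maximum flow = 18.
By max-flow min-cut, the minimum cut capacity equals the max flow.
In the residual graph, reachable from s: {s, a, b, c, d, f}.
Min-cut edges: d→e (6), d→g (8), f→t (4); capacity 6 + 8 + 4 = 18.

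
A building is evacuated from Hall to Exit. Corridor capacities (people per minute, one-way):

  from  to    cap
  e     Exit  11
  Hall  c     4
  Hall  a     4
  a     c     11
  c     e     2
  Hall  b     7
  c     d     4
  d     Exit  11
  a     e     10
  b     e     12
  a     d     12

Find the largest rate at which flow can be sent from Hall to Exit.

15

Augment Hall→a→d→Exit: bottleneck 4, flow now 4.
Augment Hall→b→e→Exit: bottleneck 7, flow now 11.
Augment Hall→c→d→Exit: bottleneck 4, flow now 15.
No augmenting path remains; maximum flow = 15.
In the residual graph, reachable from Hall: {Hall}.
Min-cut edges: Hall→a (4), Hall→b (7), Hall→c (4); capacity 4 + 7 + 4 = 15.
This cut is saturated, so no flow can exceed 15.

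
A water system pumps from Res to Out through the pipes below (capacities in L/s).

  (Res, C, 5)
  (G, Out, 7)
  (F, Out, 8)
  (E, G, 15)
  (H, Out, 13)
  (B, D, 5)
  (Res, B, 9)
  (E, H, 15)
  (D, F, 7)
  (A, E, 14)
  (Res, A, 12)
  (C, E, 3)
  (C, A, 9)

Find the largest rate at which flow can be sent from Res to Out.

Augment Res→A→E→G→Out: bottleneck 7, flow now 7.
Augment Res→A→E→H→Out: bottleneck 5, flow now 12.
Augment Res→B→D→F→Out: bottleneck 5, flow now 17.
Augment Res→C→E→H→Out: bottleneck 3, flow now 20.
Augment Res→C→A→E→H→Out: bottleneck 2, flow now 22.
No augmenting path remains; maximum flow = 22.
In the residual graph, reachable from Res: {Res, B}.
Min-cut edges: Res→A (12), Res→C (5), B→D (5); capacity 12 + 5 + 5 = 22.
This cut is saturated, so no flow can exceed 22.

22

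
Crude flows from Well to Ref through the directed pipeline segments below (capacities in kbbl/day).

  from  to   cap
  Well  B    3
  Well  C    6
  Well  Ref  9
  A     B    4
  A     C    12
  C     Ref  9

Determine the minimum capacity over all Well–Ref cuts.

Augment Well→Ref: bottleneck 9, flow now 9.
Augment Well→C→Ref: bottleneck 6, flow now 15.
No augmenting path remains; maximum flow = 15.
By max-flow min-cut, the minimum cut capacity equals the max flow.
In the residual graph, reachable from Well: {Well, B}.
Min-cut edges: Well→C (6), Well→Ref (9); capacity 6 + 9 = 15.

15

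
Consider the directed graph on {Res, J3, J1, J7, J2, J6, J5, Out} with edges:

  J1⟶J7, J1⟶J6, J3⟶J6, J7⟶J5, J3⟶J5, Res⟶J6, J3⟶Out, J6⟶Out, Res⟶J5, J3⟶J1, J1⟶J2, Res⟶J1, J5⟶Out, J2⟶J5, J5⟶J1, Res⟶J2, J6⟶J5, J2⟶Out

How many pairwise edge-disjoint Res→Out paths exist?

Assign every edge capacity 1; by Menger, the answer equals the max flow.
Path Res→J2→Out (+1); total 1.
Path Res→J6→Out (+1); total 2.
Path Res→J5→Out (+1); total 3.
No residual Res→Out path; max flow = 3.
Certifying cut of size 3: {J2→Out, J5→Out, J6→Out}.

3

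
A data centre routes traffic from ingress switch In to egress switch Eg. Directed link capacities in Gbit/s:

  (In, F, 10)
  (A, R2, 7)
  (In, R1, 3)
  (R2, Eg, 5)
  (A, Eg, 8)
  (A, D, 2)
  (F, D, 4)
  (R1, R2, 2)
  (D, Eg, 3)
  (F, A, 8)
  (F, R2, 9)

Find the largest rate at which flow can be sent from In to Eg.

12

Augment In→R1→R2→Eg: bottleneck 2, flow now 2.
Augment In→F→A→Eg: bottleneck 8, flow now 10.
Augment In→F→D→Eg: bottleneck 2, flow now 12.
No augmenting path remains; maximum flow = 12.
In the residual graph, reachable from In: {In, R1}.
Min-cut edges: In→F (10), R1→R2 (2); capacity 10 + 2 = 12.
This cut is saturated, so no flow can exceed 12.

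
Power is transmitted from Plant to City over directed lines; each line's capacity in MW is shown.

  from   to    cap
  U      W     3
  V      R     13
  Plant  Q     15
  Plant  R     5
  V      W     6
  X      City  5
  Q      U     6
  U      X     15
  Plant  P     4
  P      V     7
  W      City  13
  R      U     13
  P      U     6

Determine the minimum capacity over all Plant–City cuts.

12

Augment Plant→P→U→W→City: bottleneck 3, flow now 3.
Augment Plant→P→U→X→City: bottleneck 1, flow now 4.
Augment Plant→Q→U→X→City: bottleneck 4, flow now 8.
Augment Plant→Q→U→P→V→W→City: bottleneck 2, flow now 10. (uses reverse residual edge)
Augment Plant→R→U→P→V→W→City: bottleneck 2, flow now 12. (uses reverse residual edge)
No augmenting path remains; maximum flow = 12.
By max-flow min-cut, the minimum cut capacity equals the max flow.
In the residual graph, reachable from Plant: {Plant, Q, R, U, X}.
Min-cut edges: Plant→P (4), U→W (3), X→City (5); capacity 4 + 3 + 5 = 12.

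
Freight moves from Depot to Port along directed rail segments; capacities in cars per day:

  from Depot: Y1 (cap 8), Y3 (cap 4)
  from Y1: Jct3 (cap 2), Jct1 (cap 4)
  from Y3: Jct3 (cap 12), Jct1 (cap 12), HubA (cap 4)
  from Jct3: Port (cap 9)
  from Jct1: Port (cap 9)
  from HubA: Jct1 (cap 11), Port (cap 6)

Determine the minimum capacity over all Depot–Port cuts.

10

Augment Depot→Y1→Jct3→Port: bottleneck 2, flow now 2.
Augment Depot→Y1→Jct1→Port: bottleneck 4, flow now 6.
Augment Depot→Y3→Jct3→Port: bottleneck 4, flow now 10.
No augmenting path remains; maximum flow = 10.
By max-flow min-cut, the minimum cut capacity equals the max flow.
In the residual graph, reachable from Depot: {Depot, Y1}.
Min-cut edges: Depot→Y3 (4), Y1→Jct3 (2), Y1→Jct1 (4); capacity 4 + 2 + 4 = 10.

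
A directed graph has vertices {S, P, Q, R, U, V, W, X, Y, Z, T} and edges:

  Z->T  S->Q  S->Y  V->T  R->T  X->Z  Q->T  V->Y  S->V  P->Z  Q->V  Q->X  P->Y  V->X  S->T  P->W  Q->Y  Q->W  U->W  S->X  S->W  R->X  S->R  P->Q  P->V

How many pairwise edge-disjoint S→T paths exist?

Assign every edge capacity 1; by Menger, the answer equals the max flow.
Path S→T (+1); total 1.
Path S→Q→T (+1); total 2.
Path S→R→T (+1); total 3.
Path S→V→T (+1); total 4.
Path S→X→Z→T (+1); total 5.
No residual S→T path; max flow = 5.
Certifying cut of size 5: {S→Q, S→R, S→T, S→V, S→X}.

5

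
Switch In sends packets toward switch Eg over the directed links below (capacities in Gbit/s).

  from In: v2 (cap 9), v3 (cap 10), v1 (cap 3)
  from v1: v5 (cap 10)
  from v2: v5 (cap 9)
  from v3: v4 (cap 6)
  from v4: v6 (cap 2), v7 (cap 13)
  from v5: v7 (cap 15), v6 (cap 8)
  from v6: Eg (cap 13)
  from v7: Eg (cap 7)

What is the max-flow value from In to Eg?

17

Augment In→v1→v5→v6→Eg: bottleneck 3, flow now 3.
Augment In→v2→v5→v6→Eg: bottleneck 5, flow now 8.
Augment In→v2→v5→v7→Eg: bottleneck 4, flow now 12.
Augment In→v3→v4→v6→Eg: bottleneck 2, flow now 14.
Augment In→v3→v4→v7→Eg: bottleneck 3, flow now 17.
No augmenting path remains; maximum flow = 17.
In the residual graph, reachable from In: {In, v1, v2, v3, v4, v5, v7}.
Min-cut edges: v4→v6 (2), v5→v6 (8), v7→Eg (7); capacity 2 + 8 + 7 = 17.
This cut is saturated, so no flow can exceed 17.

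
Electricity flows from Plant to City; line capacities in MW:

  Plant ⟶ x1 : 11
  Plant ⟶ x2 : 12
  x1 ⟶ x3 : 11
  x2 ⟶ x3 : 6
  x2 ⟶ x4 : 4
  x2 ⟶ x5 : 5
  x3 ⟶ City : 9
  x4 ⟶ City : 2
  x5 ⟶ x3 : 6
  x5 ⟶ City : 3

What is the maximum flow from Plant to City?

14

Augment Plant→x1→x3→City: bottleneck 9, flow now 9.
Augment Plant→x2→x4→City: bottleneck 2, flow now 11.
Augment Plant→x2→x5→City: bottleneck 3, flow now 14.
No augmenting path remains; maximum flow = 14.
In the residual graph, reachable from Plant: {Plant, x1, x2, x3, x4, x5}.
Min-cut edges: x3→City (9), x4→City (2), x5→City (3); capacity 9 + 2 + 3 = 14.
This cut is saturated, so no flow can exceed 14.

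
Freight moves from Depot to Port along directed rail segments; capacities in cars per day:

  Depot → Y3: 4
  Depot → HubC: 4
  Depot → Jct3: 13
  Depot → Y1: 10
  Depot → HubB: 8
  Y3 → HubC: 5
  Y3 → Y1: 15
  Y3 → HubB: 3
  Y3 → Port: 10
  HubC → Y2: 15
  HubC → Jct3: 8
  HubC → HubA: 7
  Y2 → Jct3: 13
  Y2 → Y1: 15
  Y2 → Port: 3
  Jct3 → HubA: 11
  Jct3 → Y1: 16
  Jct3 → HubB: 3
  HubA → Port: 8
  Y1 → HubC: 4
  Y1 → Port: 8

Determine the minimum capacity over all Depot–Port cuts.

23

Augment Depot→Y3→Port: bottleneck 4, flow now 4.
Augment Depot→Y1→Port: bottleneck 8, flow now 12.
Augment Depot→HubC→Y2→Port: bottleneck 3, flow now 15.
Augment Depot→HubC→HubA→Port: bottleneck 1, flow now 16.
Augment Depot→Jct3→HubA→Port: bottleneck 7, flow now 23.
No augmenting path remains; maximum flow = 23.
By max-flow min-cut, the minimum cut capacity equals the max flow.
In the residual graph, reachable from Depot: {Depot, HubC, Y2, Jct3, HubA, Y1, HubB}.
Min-cut edges: Depot→Y3 (4), Y2→Port (3), HubA→Port (8), Y1→Port (8); capacity 4 + 3 + 8 + 8 = 23.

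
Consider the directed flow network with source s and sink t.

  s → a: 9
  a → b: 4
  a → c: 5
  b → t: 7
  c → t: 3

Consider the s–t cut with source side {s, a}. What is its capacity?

Edges leaving {s, a}: a→b (4), a→c (5).
Cut capacity = 4 + 5 = 9.

9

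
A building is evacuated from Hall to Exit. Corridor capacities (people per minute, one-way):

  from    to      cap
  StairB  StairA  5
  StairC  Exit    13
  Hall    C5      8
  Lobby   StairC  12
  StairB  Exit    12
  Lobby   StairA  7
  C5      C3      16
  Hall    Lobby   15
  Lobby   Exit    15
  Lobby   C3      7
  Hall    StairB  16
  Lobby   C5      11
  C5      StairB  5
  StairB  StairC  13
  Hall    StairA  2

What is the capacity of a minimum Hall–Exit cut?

36

Augment Hall→StairB→Exit: bottleneck 12, flow now 12.
Augment Hall→Lobby→Exit: bottleneck 15, flow now 27.
Augment Hall→StairB→StairC→Exit: bottleneck 4, flow now 31.
Augment Hall→C5→StairB→StairC→Exit: bottleneck 5, flow now 36.
No augmenting path remains; maximum flow = 36.
By max-flow min-cut, the minimum cut capacity equals the max flow.
In the residual graph, reachable from Hall: {Hall, C5, StairA, C3}.
Min-cut edges: Hall→StairB (16), Hall→Lobby (15), C5→StairB (5); capacity 16 + 15 + 5 = 36.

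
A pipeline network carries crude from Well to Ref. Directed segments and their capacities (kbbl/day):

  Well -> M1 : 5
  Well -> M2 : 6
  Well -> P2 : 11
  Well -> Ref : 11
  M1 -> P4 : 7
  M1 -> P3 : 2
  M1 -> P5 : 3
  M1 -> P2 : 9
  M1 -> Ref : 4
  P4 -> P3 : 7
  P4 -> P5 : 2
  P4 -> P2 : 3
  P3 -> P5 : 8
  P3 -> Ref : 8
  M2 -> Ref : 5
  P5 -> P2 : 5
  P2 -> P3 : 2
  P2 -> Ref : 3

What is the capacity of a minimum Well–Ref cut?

26

Augment Well→Ref: bottleneck 11, flow now 11.
Augment Well→M1→Ref: bottleneck 4, flow now 15.
Augment Well→M2→Ref: bottleneck 5, flow now 20.
Augment Well→P2→Ref: bottleneck 3, flow now 23.
Augment Well→M1→P3→Ref: bottleneck 1, flow now 24.
Augment Well→P2→P3→Ref: bottleneck 2, flow now 26.
No augmenting path remains; maximum flow = 26.
By max-flow min-cut, the minimum cut capacity equals the max flow.
In the residual graph, reachable from Well: {Well, M2, P2}.
Min-cut edges: Well→M1 (5), Well→Ref (11), M2→Ref (5), P2→P3 (2), P2→Ref (3); capacity 5 + 11 + 5 + 2 + 3 = 26.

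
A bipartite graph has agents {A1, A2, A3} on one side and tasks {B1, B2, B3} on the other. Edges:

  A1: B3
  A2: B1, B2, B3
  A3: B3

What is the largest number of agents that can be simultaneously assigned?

2

Unit-capacity flow: source→left, listed edges, right→sink; max matching = max flow.
Augmenting path A1→B3 (+1); matched 1.
Augmenting path A2→B1 (+1); matched 2.
No augmenting path remains; maximum matching = 2.
König certificate: {A2, B3} is a vertex cover of size 2 (every listed pair touches it), so no matching can be larger.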